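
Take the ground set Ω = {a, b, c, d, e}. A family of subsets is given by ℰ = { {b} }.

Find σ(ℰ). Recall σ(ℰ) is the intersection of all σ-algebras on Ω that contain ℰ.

Seed the family with ℰ together with ∅ and Ω: { ∅, {b}, Ω }.
Iteration 1. New:
  {a,c,d,e}  = Ω∖{b}
  |family| = 4
Iteration 2: stable.

σ(ℰ) = { ∅, {b}, {a,c,d,e}, Ω }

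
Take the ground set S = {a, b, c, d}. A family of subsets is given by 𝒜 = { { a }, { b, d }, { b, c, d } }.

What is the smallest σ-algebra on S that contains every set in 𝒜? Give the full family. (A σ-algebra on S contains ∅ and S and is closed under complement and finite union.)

Start: 𝒜 ∪ {∅, S} = { ∅, { a }, { b, d }, { b, c, d }, S }.
Step 1: 2 new —
  { a, c }  = ᶜ of { b, d }
  { a, b, d }  = { b, d } ∪ { a }
  — 7 sets.
Step 2: 1 new —
  { c }  = ᶜ of { a, b, d }
  — 8 sets.
Step 3: no new sets; the family is a σ-algebra.

Hence σ(𝒜) has 8 members: { ∅, { a }, { c }, { a, c }, { b, d }, { a, b, d }, { b, c, d }, S }.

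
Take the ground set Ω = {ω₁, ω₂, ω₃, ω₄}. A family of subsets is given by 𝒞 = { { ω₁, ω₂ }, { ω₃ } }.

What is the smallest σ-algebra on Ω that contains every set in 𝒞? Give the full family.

|σ(𝒞)| = 8.  σ(𝒞) = { ∅, { ω₃ }, { ω₄ }, { ω₁, ω₂ }, { ω₃, ω₄ }, { ω₁, ω₂, ω₃ }, { ω₁, ω₂, ω₄ }, Ω }

Derivation:
Take S₀ = 𝒞 ∪ {∅, Ω} = { ∅, { ω₃ }, { ω₁, ω₂ }, Ω }.
Step 1: 3 new —
  { ω₃, ω₄ }  = ᶜ of { ω₁, ω₂ }
  { ω₁, ω₂, ω₃ }  = { ω₁, ω₂ } ∪ { ω₃ }
  { ω₁, ω₂, ω₄ }  = ᶜ of { ω₃ }
Step 2: +1 →
  { ω₄ }  = ᶜ of { ω₁, ω₂, ω₃ }
Step 3 adds nothing — fixpoint reached.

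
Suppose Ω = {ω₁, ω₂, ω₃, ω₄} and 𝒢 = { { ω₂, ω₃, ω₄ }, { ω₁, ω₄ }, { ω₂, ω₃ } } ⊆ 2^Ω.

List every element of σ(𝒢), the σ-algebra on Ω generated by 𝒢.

Start: 𝒢 ∪ {∅, Ω} = { {  }, { ω₁, ω₄ }, { ω₂, ω₃ }, { ω₂, ω₃, ω₄ }, Ω }.
Pass 1 (1 new):
  { ω₁ }  = complement { ω₂, ω₃, ω₄ }
  [6 total]
Pass 2 (1 new):
  { ω₁, ω₂, ω₃ }  = { ω₂, ω₃ } ∪ { ω₁ }
  [7 total]
Pass 3 (1 new):
  { ω₄ }  = complement { ω₁, ω₂, ω₃ }
  [8 total]
Pass 4 adds nothing — fixpoint reached.

σ(𝒢) = { {  }, { ω₁ }, { ω₄ }, { ω₁, ω₄ }, { ω₂, ω₃ }, { ω₁, ω₂, ω₃ }, { ω₂, ω₃, ω₄ }, Ω }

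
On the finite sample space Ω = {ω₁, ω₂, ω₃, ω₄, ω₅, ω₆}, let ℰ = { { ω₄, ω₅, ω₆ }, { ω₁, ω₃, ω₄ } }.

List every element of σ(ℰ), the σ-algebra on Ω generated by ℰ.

|σ(ℰ)| = 16.  σ(ℰ) = { {  }, { ω₂ }, { ω₄ }, { ω₁, ω₃ }, { ω₂, ω₄ }, { ω₅, ω₆ }, { ω₁, ω₂, ω₃ }, { ω₁, ω₃, ω₄ }, { ω₂, ω₅, ω₆ }, { ω₄, ω₅, ω₆ }, { ω₁, ω₂, ω₃, ω₄ }, { ω₁, ω₃, ω₅, ω₆ }, { ω₂, ω₄, ω₅, ω₆ }, { ω₁, ω₂, ω₃, ω₅, ω₆ }, { ω₁, ω₃, ω₄, ω₅, ω₆ }, Ω }

Working:
Take S₀ = ℰ ∪ {∅, Ω} = { {  }, { ω₁, ω₃, ω₄ }, { ω₄, ω₅, ω₆ }, Ω }.
Round 1: +3 →
  { ω₁, ω₂, ω₃ }  = Ω∖{ ω₄, ω₅, ω₆ }
  { ω₂, ω₅, ω₆ }  = Ω∖{ ω₁, ω₃, ω₄ }
  { ω₁, ω₃, ω₄, ω₅, ω₆ }  = { ω₁, ω₃, ω₄ } ∪ { ω₄, ω₅, ω₆ }
  (now 7)
Round 2 (4 new):
  { ω₂ }  = Ω∖{ ω₁, ω₃, ω₄, ω₅, ω₆ }
  { ω₁, ω₂, ω₃, ω₄ }  = { ω₁, ω₃, ω₄ } ∪ { ω₁, ω₂, ω₃ }
  { ω₂, ω₄, ω₅, ω₆ }  = { ω₂, ω₅, ω₆ } ∪ { ω₄, ω₅, ω₆ }
  { ω₁, ω₂, ω₃, ω₅, ω₆ }  = { ω₁, ω₂, ω₃ } ∪ { ω₂, ω₅, ω₆ }
  (now 11)
Round 3: 3 new —
  { ω₄ }  = Ω∖{ ω₁, ω₂, ω₃, ω₅, ω₆ }
  { ω₁, ω₃ }  = Ω∖{ ω₂, ω₄, ω₅, ω₆ }
  { ω₅, ω₆ }  = Ω∖{ ω₁, ω₂, ω₃, ω₄ }
  (now 14)
Round 4: 2 new —
  { ω₂, ω₄ }  = { ω₄ } ∪ { ω₂ }
  { ω₁, ω₃, ω₅, ω₆ }  = { ω₅, ω₆ } ∪ { ω₁, ω₃ }
  (now 16)
Round 5: no new sets; the family is a σ-algebra.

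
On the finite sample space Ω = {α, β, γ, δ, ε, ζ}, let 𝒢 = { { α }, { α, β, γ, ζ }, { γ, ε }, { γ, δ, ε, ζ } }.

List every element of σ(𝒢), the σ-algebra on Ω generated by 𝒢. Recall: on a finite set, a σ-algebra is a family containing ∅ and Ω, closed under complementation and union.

Answer: σ(𝒢) = { ∅, { α }, { β }, { γ }, { δ }, { ε }, { ζ }, { α, β }, { α, γ }, { α, δ }, { α, ε }, { α, ζ }, { β, γ }, { β, δ }, { β, ε }, { β, ζ }, { γ, δ }, { γ, ε }, { γ, ζ }, { δ, ε }, { δ, ζ }, { ε, ζ }, { α, β, γ }, { α, β, δ }, { α, β, ε }, { α, β, ζ }, { α, γ, δ }, { α, γ, ε }, { α, γ, ζ }, { α, δ, ε }, { α, δ, ζ }, { α, ε, ζ }, { β, γ, δ }, { β, γ, ε }, { β, γ, ζ }, { β, δ, ε }, { β, δ, ζ }, { β, ε, ζ }, { γ, δ, ε }, { γ, δ, ζ }, { γ, ε, ζ }, { δ, ε, ζ }, { α, β, γ, δ }, { α, β, γ, ε }, { α, β, γ, ζ }, { α, β, δ, ε }, { α, β, δ, ζ }, { α, β, ε, ζ }, { α, γ, δ, ε }, { α, γ, δ, ζ }, { α, γ, ε, ζ }, { α, δ, ε, ζ }, { β, γ, δ, ε }, { β, γ, δ, ζ }, { β, γ, ε, ζ }, { β, δ, ε, ζ }, { γ, δ, ε, ζ }, { α, β, γ, δ, ε }, { α, β, γ, δ, ζ }, { α, β, γ, ε, ζ }, { α, β, δ, ε, ζ }, { α, γ, δ, ε, ζ }, { β, γ, δ, ε, ζ }, Ω }

Working:
Begin from { ∅, { α }, { γ, ε }, { α, β, γ, ζ }, { γ, δ, ε, ζ }, Ω } (that is, 𝒢 plus ∅ and Ω).
Iteration 1: +7 →
  { α, β }  = { γ, δ, ε, ζ }ᶜ
  { δ, ε }  = { α, β, γ, ζ }ᶜ
  { α, γ, ε }  = { γ, ε } ∪ { α }
  { α, β, δ, ζ }  = { γ, ε }ᶜ
  { α, β, γ, ε, ζ }  = { γ, ε } ∪ { α, β, γ, ζ }
  { α, γ, δ, ε, ζ }  = { γ, δ, ε, ζ } ∪ { α }
  { β, γ, δ, ε, ζ }  = { α }ᶜ
  — 13 sets.
Iteration 2 (10 new):
  { β }  = { α, γ, δ, ε, ζ }ᶜ
  { δ }  = { α, β, γ, ε, ζ }ᶜ
  { α, δ, ε }  = { δ, ε } ∪ { α }
  { β, δ, ζ }  = { α, γ, ε }ᶜ
  { γ, δ, ε }  = { δ, ε } ∪ { γ, ε }
  { α, β, γ, ε }  = { α, β } ∪ { α, γ, ε }
  { α, β, δ, ε }  = { α, β } ∪ { δ, ε }
  { α, γ, δ, ε }  = { α, γ, ε } ∪ { δ, ε }
  { α, β, γ, δ, ζ }  = { α, β, δ, ζ } ∪ { α, β, γ, ζ }
  { α, β, δ, ε, ζ }  = { α, β, δ, ζ } ∪ { δ, ε }
  — 23 sets.
Iteration 3. New:
  { γ }  = { α, β, δ, ε, ζ }ᶜ
  { ε }  = { α, β, γ, δ, ζ }ᶜ
  { α, δ }  = { δ } ∪ { α }
  { β, δ }  = { β } ∪ { δ }
  { β, ζ }  = { α, γ, δ, ε }ᶜ
  { γ, ζ }  = { α, β, δ, ε }ᶜ
  { δ, ζ }  = { α, β, γ, ε }ᶜ
  { α, β, δ }  = { α, β } ∪ { δ }
  { α, β, ζ }  = { γ, δ, ε }ᶜ
  { β, γ, ε }  = { β } ∪ { γ, ε }
  { β, γ, ζ }  = { α, δ, ε }ᶜ
  { β, δ, ε }  = { β } ∪ { δ, ε }
  { β, γ, δ, ε }  = { γ, δ, ε } ∪ { β }
  { β, δ, ε, ζ }  = { β, δ, ζ } ∪ { δ, ε }
  { α, β, γ, δ, ε }  = { γ, δ, ε } ∪ { α, β }
  — 38 sets.
Iteration 4: +24 →
  { ζ }  = { α, β, γ, δ, ε }ᶜ
  { α, γ }  = { β, δ, ε, ζ }ᶜ
  { α, ε }  = { α } ∪ { ε }
  { α, ζ }  = { β, γ, δ, ε }ᶜ
  { β, γ }  = { β } ∪ { γ }
  { β, ε }  = { β } ∪ { ε }
  { γ, δ }  = { γ } ∪ { δ }
  { α, β, γ }  = { α, β } ∪ { γ }
  { α, β, ε }  = { α, β } ∪ { ε }
  { α, γ, δ }  = { γ } ∪ { α, δ }
  { α, γ, ζ }  = { β, δ, ε }ᶜ
  { α, δ, ζ }  = { β, γ, ε }ᶜ
  { β, γ, δ }  = { γ } ∪ { β, δ }
  { β, ε, ζ }  = { β, ζ } ∪ { ε }
  { γ, δ, ζ }  = { γ } ∪ { δ, ζ }
  { γ, ε, ζ }  = { α, β, δ }ᶜ
  { δ, ε, ζ }  = { δ, ε } ∪ { δ, ζ }
  { α, β, γ, δ }  = { α, β, δ } ∪ { γ }
  { α, β, ε, ζ }  = { ε } ∪ { α, β, ζ }
  { α, γ, δ, ζ }  = { γ, ζ } ∪ { α, δ }
  { α, γ, ε, ζ }  = { β, δ }ᶜ
  { α, δ, ε, ζ }  = { δ, ζ } ∪ { α, δ, ε }
  { β, γ, δ, ζ }  = { β, δ, ζ } ∪ { β, γ, ζ }
  { β, γ, ε, ζ }  = { α, δ }ᶜ
  — 62 sets.
Iteration 5 adds 2:
  { ε, ζ }  = { α, β, γ, δ }ᶜ
  { α, ε, ζ }  = { β, γ, δ }ᶜ
  — 64 sets.
Iteration 6: stable.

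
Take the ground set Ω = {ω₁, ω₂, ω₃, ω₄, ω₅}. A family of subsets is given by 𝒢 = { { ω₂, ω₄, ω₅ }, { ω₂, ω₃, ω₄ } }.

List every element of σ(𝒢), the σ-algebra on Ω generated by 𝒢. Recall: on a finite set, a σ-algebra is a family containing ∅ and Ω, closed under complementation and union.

σ(𝒢) (16 sets): { {  }, { ω₁ }, { ω₃ }, { ω₅ }, { ω₁, ω₃ }, { ω₁, ω₅ }, { ω₂, ω₄ }, { ω₃, ω₅ }, { ω₁, ω₂, ω₄ }, { ω₁, ω₃, ω₅ }, { ω₂, ω₃, ω₄ }, { ω₂, ω₄, ω₅ }, { ω₁, ω₂, ω₃, ω₄ }, { ω₁, ω₂, ω₄, ω₅ }, { ω₂, ω₃, ω₄, ω₅ }, Ω }

Trace:
Take S₀ = 𝒢 ∪ {∅, Ω} = { {  }, { ω₂, ω₃, ω₄ }, { ω₂, ω₄, ω₅ }, Ω }.
Pass 1: 3 new —
  { ω₁, ω₃ }  = complement { ω₂, ω₄, ω₅ }
  { ω₁, ω₅ }  = complement { ω₂, ω₃, ω₄ }
  { ω₂, ω₃, ω₄, ω₅ }  = { ω₂, ω₃, ω₄ } ∪ { ω₂, ω₄, ω₅ }
  [7 total]
Pass 2 (4 new):
  { ω₁ }  = complement { ω₂, ω₃, ω₄, ω₅ }
  { ω₁, ω₃, ω₅ }  = { ω₁, ω₃ } ∪ { ω₁, ω₅ }
  { ω₁, ω₂, ω₃, ω₄ }  = { ω₂, ω₃, ω₄ } ∪ { ω₁, ω₃ }
  { ω₁, ω₂, ω₄, ω₅ }  = { ω₁, ω₅ } ∪ { ω₂, ω₄, ω₅ }
  [11 total]
Pass 3. New:
  { ω₃ }  = complement { ω₁, ω₂, ω₄, ω₅ }
  { ω₅ }  = complement { ω₁, ω₂, ω₃, ω₄ }
  { ω₂, ω₄ }  = complement { ω₁, ω₃, ω₅ }
  [14 total]
Pass 4 adds 2:
  { ω₃, ω₅ }  = { ω₃ } ∪ { ω₅ }
  { ω₁, ω₂, ω₄ }  = { ω₂, ω₄ } ∪ { ω₁ }
  [16 total]
Pass 5: stable.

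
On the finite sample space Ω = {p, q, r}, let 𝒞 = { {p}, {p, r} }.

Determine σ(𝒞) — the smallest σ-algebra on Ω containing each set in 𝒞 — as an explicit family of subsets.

Take S₀ = 𝒞 ∪ {∅, Ω} = { {}, {p}, {p, r}, Ω }.
Round 1 (2 new):
  {q}  = ᶜ of {p, r}
  {q, r}  = ᶜ of {p}
  (now 6)
Round 2 adds 1:
  {p, q}  = {q} ∪ {p}
  (now 7)
Round 3: +1 →
  {r}  = ᶜ of {p, q}
  (now 8)
Round 4: no new sets; the family is a σ-algebra.

σ(𝒞) = { {}, {p}, {q}, {r}, {p, q}, {p, r}, {q, r}, Ω }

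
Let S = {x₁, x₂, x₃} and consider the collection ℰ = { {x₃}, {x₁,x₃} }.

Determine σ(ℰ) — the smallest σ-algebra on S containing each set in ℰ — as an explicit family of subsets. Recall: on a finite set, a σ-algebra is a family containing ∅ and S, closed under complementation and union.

σ(ℰ) (8 sets): { ∅, {x₁}, {x₂}, {x₃}, {x₁,x₂}, {x₁,x₃}, {x₂,x₃}, S }

Trace:
Seed the family with ℰ together with ∅ and S: { ∅, {x₃}, {x₁,x₃}, S }.
Pass 1: 2 new —
  {x₂}  = ᶜ of {x₁,x₃}
  {x₁,x₂}  = ᶜ of {x₃}
  [6 total]
Pass 2 adds 1:
  {x₂,x₃}  = {x₃} ∪ {x₂}
  [7 total]
Pass 3 (1 new):
  {x₁}  = ᶜ of {x₂,x₃}
  [8 total]
Pass 4: already closed under ᶜ and ∪.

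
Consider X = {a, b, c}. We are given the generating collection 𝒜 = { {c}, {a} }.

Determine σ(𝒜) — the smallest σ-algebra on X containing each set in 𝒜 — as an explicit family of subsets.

Start: 𝒜 ∪ {∅, X} = { ∅, {a}, {c}, X }.
Round 1 (3 new):
  {a,b}  = ᶜ of {c}
  {a,c}  = {c} ∪ {a}
  {b,c}  = ᶜ of {a}
  — 7 sets.
Round 2: +1 →
  {b}  = ᶜ of {a,c}
  — 8 sets.
Round 3: stable.

Hence σ(𝒜) has 8 members: { ∅, {a}, {b}, {c}, {a,b}, {a,c}, {b,c}, X }.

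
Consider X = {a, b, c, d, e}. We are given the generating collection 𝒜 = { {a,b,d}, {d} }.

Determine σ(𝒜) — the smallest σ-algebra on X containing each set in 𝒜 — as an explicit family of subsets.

σ(𝒜) (8 sets): { {}, {d}, {a,b}, {c,e}, {a,b,d}, {c,d,e}, {a,b,c,e}, X }

Check:
Start: 𝒜 ∪ {∅, X} = { {}, {d}, {a,b,d}, X }.
Step 1 adds 2:
  {c,e}  = ᶜ of {a,b,d}
  {a,b,c,e}  = ᶜ of {d}
  |family| = 6
Step 2 (1 new):
  {c,d,e}  = {d} ∪ {c,e}
  |family| = 7
Step 3 (1 new):
  {a,b}  = ᶜ of {c,d,e}
  |family| = 8
Step 4: no new sets; the family is a σ-algebra.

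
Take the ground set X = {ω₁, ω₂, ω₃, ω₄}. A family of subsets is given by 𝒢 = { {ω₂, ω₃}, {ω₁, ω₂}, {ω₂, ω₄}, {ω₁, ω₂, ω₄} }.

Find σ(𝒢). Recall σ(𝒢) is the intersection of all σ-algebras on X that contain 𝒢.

|σ(𝒢)| = 16.  σ(𝒢) = { {}, {ω₁}, {ω₂}, {ω₃}, {ω₄}, {ω₁, ω₂}, {ω₁, ω₃}, {ω₁, ω₄}, {ω₂, ω₃}, {ω₂, ω₄}, {ω₃, ω₄}, {ω₁, ω₂, ω₃}, {ω₁, ω₂, ω₄}, {ω₁, ω₃, ω₄}, {ω₂, ω₃, ω₄}, X }

Working:
Start: 𝒢 ∪ {∅, X} = { {}, {ω₁, ω₂}, {ω₂, ω₃}, {ω₂, ω₄}, {ω₁, ω₂, ω₄}, X }.
Pass 1: 6 new —
  {ω₃}  = {ω₁, ω₂, ω₄}ᶜ
  {ω₁, ω₃}  = {ω₂, ω₄}ᶜ
  {ω₁, ω₄}  = {ω₂, ω₃}ᶜ
  {ω₃, ω₄}  = {ω₁, ω₂}ᶜ
  {ω₁, ω₂, ω₃}  = {ω₂, ω₃} ∪ {ω₁, ω₂}
  {ω₂, ω₃, ω₄}  = {ω₂, ω₃} ∪ {ω₂, ω₄}
  |family| = 12
Pass 2: 3 new —
  {ω₁}  = {ω₂, ω₃, ω₄}ᶜ
  {ω₄}  = {ω₁, ω₂, ω₃}ᶜ
  {ω₁, ω₃, ω₄}  = {ω₃, ω₄} ∪ {ω₁, ω₄}
  |family| = 15
Pass 3: +1 →
  {ω₂}  = {ω₁, ω₃, ω₄}ᶜ
  |family| = 16
Pass 4: closed — nothing new.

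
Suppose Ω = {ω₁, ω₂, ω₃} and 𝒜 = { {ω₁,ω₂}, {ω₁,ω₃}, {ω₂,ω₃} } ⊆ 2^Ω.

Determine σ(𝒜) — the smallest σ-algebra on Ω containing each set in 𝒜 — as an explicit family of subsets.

Start: 𝒜 ∪ {∅, Ω} = { {}, {ω₁,ω₂}, {ω₁,ω₃}, {ω₂,ω₃}, Ω }.
Iteration 1: 3 new —
  {ω₁}  = {ω₂,ω₃}ᶜ
  {ω₂}  = {ω₁,ω₃}ᶜ
  {ω₃}  = {ω₁,ω₂}ᶜ
  (now 8)
After Iteration 2 the family is unchanged; done.

Hence σ(𝒜) has 8 members: { {}, {ω₁}, {ω₂}, {ω₃}, {ω₁,ω₂}, {ω₁,ω₃}, {ω₂,ω₃}, Ω }.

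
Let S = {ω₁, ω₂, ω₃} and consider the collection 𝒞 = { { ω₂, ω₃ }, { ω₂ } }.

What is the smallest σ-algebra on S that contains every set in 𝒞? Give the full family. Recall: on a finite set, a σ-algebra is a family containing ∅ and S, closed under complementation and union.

Initial family (4 sets): { ∅, { ω₂ }, { ω₂, ω₃ }, S }.
Pass 1: 2 new —
  { ω₁ }  = S∖{ ω₂, ω₃ }
  { ω₁, ω₃ }  = S∖{ ω₂ }
  |family| = 6
Pass 2: 1 new —
  { ω₁, ω₂ }  = { ω₂ } ∪ { ω₁ }
  |family| = 7
Pass 3 adds 1:
  { ω₃ }  = S∖{ ω₁, ω₂ }
  |family| = 8
Pass 4: stable.

Hence σ(𝒞) has 8 members: { ∅, { ω₁ }, { ω₂ }, { ω₃ }, { ω₁, ω₂ }, { ω₁, ω₃ }, { ω₂, ω₃ }, S }.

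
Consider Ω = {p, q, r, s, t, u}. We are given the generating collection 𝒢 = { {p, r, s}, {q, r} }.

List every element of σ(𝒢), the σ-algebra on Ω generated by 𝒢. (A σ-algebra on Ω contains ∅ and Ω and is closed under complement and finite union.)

Initial family (4 sets): { {}, {q, r}, {p, r, s}, Ω }.
Round 1: 3 new —
  {q, t, u}  = {p, r, s}ᶜ
  {p, q, r, s}  = {p, r, s} ∪ {q, r}
  {p, s, t, u}  = {q, r}ᶜ
  |family| = 7
Round 2 (4 new):
  {t, u}  = {p, q, r, s}ᶜ
  {q, r, t, u}  = {q, r} ∪ {q, t, u}
  {p, q, s, t, u}  = {p, s, t, u} ∪ {q, t, u}
  {p, r, s, t, u}  = {p, r, s} ∪ {p, s, t, u}
  |family| = 11
Round 3 adds 3:
  {q}  = {p, r, s, t, u}ᶜ
  {r}  = {p, q, s, t, u}ᶜ
  {p, s}  = {q, r, t, u}ᶜ
  |family| = 14
Round 4: 2 new —
  {p, q, s}  = {p, s} ∪ {q}
  {r, t, u}  = {r} ∪ {t, u}
  |family| = 16
Round 5: no new sets; the family is a σ-algebra.

|σ(𝒢)| = 16.  σ(𝒢) = { {}, {q}, {r}, {p, s}, {q, r}, {t, u}, {p, q, s}, {p, r, s}, {q, t, u}, {r, t, u}, {p, q, r, s}, {p, s, t, u}, {q, r, t, u}, {p, q, s, t, u}, {p, r, s, t, u}, Ω }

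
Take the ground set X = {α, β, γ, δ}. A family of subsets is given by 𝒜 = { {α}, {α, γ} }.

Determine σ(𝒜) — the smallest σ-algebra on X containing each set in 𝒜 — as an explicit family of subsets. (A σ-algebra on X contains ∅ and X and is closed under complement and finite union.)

Answer: σ(𝒜) = { ∅, {α}, {γ}, {α, γ}, {β, δ}, {α, β, δ}, {β, γ, δ}, X }

Trace:
Seed the family with 𝒜 together with ∅ and X: { ∅, {α}, {α, γ}, X }.
Step 1. New:
  {β, δ}  = X∖{α, γ}
  {β, γ, δ}  = X∖{α}
  (now 6)
Step 2: 1 new —
  {α, β, δ}  = {β, δ} ∪ {α}
  (now 7)
Step 3: +1 →
  {γ}  = X∖{α, β, δ}
  (now 8)
Step 4: stable.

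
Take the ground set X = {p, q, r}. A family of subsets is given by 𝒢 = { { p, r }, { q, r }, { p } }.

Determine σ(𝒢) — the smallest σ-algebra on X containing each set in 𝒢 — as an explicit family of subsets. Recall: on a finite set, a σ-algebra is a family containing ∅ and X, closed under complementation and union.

Seed the family with 𝒢 together with ∅ and X: { {}, { p }, { p, r }, { q, r }, X }.
Step 1: +1 →
  { q }  = ᶜ of { p, r }
Step 2 (1 new):
  { p, q }  = { q } ∪ { p }
Step 3: 1 new —
  { r }  = ᶜ of { p, q }
Step 4: closed — nothing new.

|σ(𝒢)| = 8.  σ(𝒢) = { {}, { p }, { q }, { r }, { p, q }, { p, r }, { q, r }, X }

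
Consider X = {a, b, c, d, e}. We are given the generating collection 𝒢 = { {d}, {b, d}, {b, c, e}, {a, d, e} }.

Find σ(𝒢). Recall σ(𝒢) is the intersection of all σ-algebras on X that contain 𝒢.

Answer: σ(𝒢) = { {}, {a}, {b}, {c}, {d}, {e}, {a, b}, {a, c}, {a, d}, {a, e}, {b, c}, {b, d}, {b, e}, {c, d}, {c, e}, {d, e}, {a, b, c}, {a, b, d}, {a, b, e}, {a, c, d}, {a, c, e}, {a, d, e}, {b, c, d}, {b, c, e}, {b, d, e}, {c, d, e}, {a, b, c, d}, {a, b, c, e}, {a, b, d, e}, {a, c, d, e}, {b, c, d, e}, X }

Trace:
Begin from { {}, {d}, {b, d}, {a, d, e}, {b, c, e}, X } (that is, 𝒢 plus ∅ and X).
Iteration 1 adds 6:
  {a, d}  = {b, c, e}ᶜ
  {b, c}  = {a, d, e}ᶜ
  {a, c, e}  = {b, d}ᶜ
  {a, b, c, e}  = {d}ᶜ
  {a, b, d, e}  = {a, d, e} ∪ {b, d}
  {b, c, d, e}  = {b, c, e} ∪ {d}
  — 12 sets.
Iteration 2 adds 6:
  {a}  = {b, c, d, e}ᶜ
  {c}  = {a, b, d, e}ᶜ
  {a, b, d}  = {a, d} ∪ {b, d}
  {b, c, d}  = {b, c} ∪ {d}
  {a, b, c, d}  = {b, c} ∪ {a, d}
  {a, c, d, e}  = {a, d, e} ∪ {a, c, e}
  — 18 sets.
Iteration 3 adds 8:
  {b}  = {a, c, d, e}ᶜ
  {e}  = {a, b, c, d}ᶜ
  {a, c}  = {c} ∪ {a}
  {a, e}  = {b, c, d}ᶜ
  {c, d}  = {c} ∪ {d}
  {c, e}  = {a, b, d}ᶜ
  {a, b, c}  = {b, c} ∪ {a}
  {a, c, d}  = {c} ∪ {a, d}
  — 26 sets.
Iteration 4 adds 6:
  {a, b}  = {b} ∪ {a}
  {b, e}  = {a, c, d}ᶜ
  {d, e}  = {a, b, c}ᶜ
  {a, b, e}  = {c, d}ᶜ
  {b, d, e}  = {a, c}ᶜ
  {c, d, e}  = {c, d} ∪ {e}
  — 32 sets.
Iteration 5: already closed under ᶜ and ∪.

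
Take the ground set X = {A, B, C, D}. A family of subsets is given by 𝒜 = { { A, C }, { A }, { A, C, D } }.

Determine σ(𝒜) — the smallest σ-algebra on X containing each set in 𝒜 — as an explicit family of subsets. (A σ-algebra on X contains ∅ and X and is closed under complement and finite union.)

σ(𝒜) = { {  }, { A }, { B }, { C }, { D }, { A, B }, { A, C }, { A, D }, { B, C }, { B, D }, { C, D }, { A, B, C }, { A, B, D }, { A, C, D }, { B, C, D }, X }

Trace:
Begin from { {  }, { A }, { A, C }, { A, C, D }, X } (that is, 𝒜 plus ∅ and X).
Round 1: 3 new —
  { B }  = X∖{ A, C, D }
  { B, D }  = X∖{ A, C }
  { B, C, D }  = X∖{ A }
  |family| = 8
Round 2 (3 new):
  { A, B }  = { B } ∪ { A }
  { A, B, C }  = { B } ∪ { A, C }
  { A, B, D }  = { B, D } ∪ { A }
  |family| = 11
Round 3 (3 new):
  { C }  = X∖{ A, B, D }
  { D }  = X∖{ A, B, C }
  { C, D }  = X∖{ A, B }
  |family| = 14
Round 4: 2 new —
  { A, D }  = { D } ∪ { A }
  { B, C }  = { C } ∪ { B }
  |family| = 16
Round 5: no new sets; the family is a σ-algebra.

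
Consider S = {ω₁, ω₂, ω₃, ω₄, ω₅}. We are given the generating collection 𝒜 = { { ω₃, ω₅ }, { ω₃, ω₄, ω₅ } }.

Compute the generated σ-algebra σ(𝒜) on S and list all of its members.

σ(𝒜) (8 sets): { {}, { ω₄ }, { ω₁, ω₂ }, { ω₃, ω₅ }, { ω₁, ω₂, ω₄ }, { ω₃, ω₄, ω₅ }, { ω₁, ω₂, ω₃, ω₅ }, S }

Working:
Seed the family with 𝒜 together with ∅ and S: { {}, { ω₃, ω₅ }, { ω₃, ω₄, ω₅ }, S }.
Iteration 1 adds 2:
  { ω₁, ω₂ }  = { ω₃, ω₄, ω₅ }ᶜ
  { ω₁, ω₂, ω₄ }  = { ω₃, ω₅ }ᶜ
Iteration 2 (1 new):
  { ω₁, ω₂, ω₃, ω₅ }  = { ω₁, ω₂ } ∪ { ω₃, ω₅ }
Iteration 3: 1 new —
  { ω₄ }  = { ω₁, ω₂, ω₃, ω₅ }ᶜ
Iteration 4: already closed under ᶜ and ∪.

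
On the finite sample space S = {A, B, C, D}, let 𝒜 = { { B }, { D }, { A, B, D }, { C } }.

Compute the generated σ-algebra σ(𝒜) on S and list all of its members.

Answer: σ(𝒜) = { {}, { A }, { B }, { C }, { D }, { A, B }, { A, C }, { A, D }, { B, C }, { B, D }, { C, D }, { A, B, C }, { A, B, D }, { A, C, D }, { B, C, D }, S }

Check:
Seed the family with 𝒜 together with ∅ and S: { {}, { B }, { C }, { D }, { A, B, D }, S }.
Step 1 adds 5:
  { B, C }  = { C } ∪ { B }
  { B, D }  = { D } ∪ { B }
  { C, D }  = { C } ∪ { D }
  { A, B, C }  = { D }ᶜ
  { A, C, D }  = { B }ᶜ
  |family| = 11
Step 2 (4 new):
  { A, B }  = { C, D }ᶜ
  { A, C }  = { B, D }ᶜ
  { A, D }  = { B, C }ᶜ
  { B, C, D }  = { C, D } ∪ { B }
  |family| = 15
Step 3. New:
  { A }  = { B, C, D }ᶜ
  |family| = 16
After Step 4 the family is unchanged; done.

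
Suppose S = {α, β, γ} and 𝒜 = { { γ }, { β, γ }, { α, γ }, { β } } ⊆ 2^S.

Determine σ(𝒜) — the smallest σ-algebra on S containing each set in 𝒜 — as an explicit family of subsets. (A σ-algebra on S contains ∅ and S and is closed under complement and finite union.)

σ(𝒜) = { {  }, { α }, { β }, { γ }, { α, β }, { α, γ }, { β, γ }, S }

Working:
Seed the family with 𝒜 together with ∅ and S: { {  }, { β }, { γ }, { α, γ }, { β, γ }, S }.
Pass 1: +2 →
  { α }  = S∖{ β, γ }
  { α, β }  = S∖{ γ }
  |family| = 8
After Pass 2 the family is unchanged; done.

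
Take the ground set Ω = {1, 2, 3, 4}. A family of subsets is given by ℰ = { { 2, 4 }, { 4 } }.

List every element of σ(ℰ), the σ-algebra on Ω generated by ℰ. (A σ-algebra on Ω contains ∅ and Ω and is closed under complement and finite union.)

σ(ℰ) (8 sets): { {}, { 2 }, { 4 }, { 1, 3 }, { 2, 4 }, { 1, 2, 3 }, { 1, 3, 4 }, Ω }

Check:
Begin from { {}, { 4 }, { 2, 4 }, Ω } (that is, ℰ plus ∅ and Ω).
Iteration 1. New:
  { 1, 3 }  = ᶜ of { 2, 4 }
  { 1, 2, 3 }  = ᶜ of { 4 }
  (now 6)
Iteration 2: 1 new —
  { 1, 3, 4 }  = { 1, 3 } ∪ { 4 }
  (now 7)
Iteration 3. New:
  { 2 }  = ᶜ of { 1, 3, 4 }
  (now 8)
Iteration 4: no new sets; the family is a σ-algebra.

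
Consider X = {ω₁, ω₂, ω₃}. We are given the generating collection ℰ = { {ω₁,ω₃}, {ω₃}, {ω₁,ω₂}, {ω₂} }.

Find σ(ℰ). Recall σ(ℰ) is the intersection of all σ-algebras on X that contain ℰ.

Start: ℰ ∪ {∅, X} = { {}, {ω₂}, {ω₃}, {ω₁,ω₂}, {ω₁,ω₃}, X }.
Iteration 1 (1 new):
  {ω₂,ω₃}  = {ω₃} ∪ {ω₂}
  — 7 sets.
Iteration 2. New:
  {ω₁}  = {ω₂,ω₃}ᶜ
  — 8 sets.
Iteration 3 adds nothing — fixpoint reached.

Hence σ(ℰ) has 8 members: { {}, {ω₁}, {ω₂}, {ω₃}, {ω₁,ω₂}, {ω₁,ω₃}, {ω₂,ω₃}, X }.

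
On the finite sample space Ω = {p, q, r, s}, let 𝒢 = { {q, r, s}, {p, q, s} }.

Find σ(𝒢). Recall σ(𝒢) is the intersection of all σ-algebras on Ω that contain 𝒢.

Take S₀ = 𝒢 ∪ {∅, Ω} = { ∅, {p, q, s}, {q, r, s}, Ω }.
Iteration 1. New:
  {p}  = Ω∖{q, r, s}
  {r}  = Ω∖{p, q, s}
Iteration 2: +1 →
  {p, r}  = {r} ∪ {p}
Iteration 3 adds 1:
  {q, s}  = Ω∖{p, r}
Iteration 4: already closed under ᶜ and ∪.

σ(𝒢) = { ∅, {p}, {r}, {p, r}, {q, s}, {p, q, s}, {q, r, s}, Ω }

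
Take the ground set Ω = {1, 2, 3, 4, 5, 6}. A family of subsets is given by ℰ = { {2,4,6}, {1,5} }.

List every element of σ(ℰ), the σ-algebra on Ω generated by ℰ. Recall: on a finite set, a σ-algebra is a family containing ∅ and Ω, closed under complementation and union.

Initial family (4 sets): { ∅, {1,5}, {2,4,6}, Ω }.
Round 1. New:
  {1,3,5}  = ᶜ of {2,4,6}
  {2,3,4,6}  = ᶜ of {1,5}
  {1,2,4,5,6}  = {2,4,6} ∪ {1,5}
  — 7 sets.
Round 2: +1 →
  {3}  = ᶜ of {1,2,4,5,6}
  — 8 sets.
Round 3: no new sets; the family is a σ-algebra.

Hence σ(ℰ) has 8 members: { ∅, {3}, {1,5}, {1,3,5}, {2,4,6}, {2,3,4,6}, {1,2,4,5,6}, Ω }.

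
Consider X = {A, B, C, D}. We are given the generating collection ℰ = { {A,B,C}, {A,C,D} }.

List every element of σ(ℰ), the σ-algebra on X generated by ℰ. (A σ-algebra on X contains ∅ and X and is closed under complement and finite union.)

Initial family (4 sets): { {}, {A,B,C}, {A,C,D}, X }.
Step 1: +2 →
  {B}  = complement {A,C,D}
  {D}  = complement {A,B,C}
  [6 total]
Step 2: +1 →
  {B,D}  = {D} ∪ {B}
  [7 total]
Step 3 (1 new):
  {A,C}  = complement {B,D}
  [8 total]
Step 4: no new sets; the family is a σ-algebra.

Hence σ(ℰ) has 8 members: { {}, {B}, {D}, {A,C}, {B,D}, {A,B,C}, {A,C,D}, X }.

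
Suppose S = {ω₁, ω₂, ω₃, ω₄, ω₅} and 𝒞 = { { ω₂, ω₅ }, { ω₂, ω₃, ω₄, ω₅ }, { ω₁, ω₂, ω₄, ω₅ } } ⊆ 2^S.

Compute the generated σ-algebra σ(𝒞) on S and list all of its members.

Take S₀ = 𝒞 ∪ {∅, S} = { ∅, { ω₂, ω₅ }, { ω₁, ω₂, ω₄, ω₅ }, { ω₂, ω₃, ω₄, ω₅ }, S }.
Iteration 1. New:
  { ω₁ }  = ᶜ of { ω₂, ω₃, ω₄, ω₅ }
  { ω₃ }  = ᶜ of { ω₁, ω₂, ω₄, ω₅ }
  { ω₁, ω₃, ω₄ }  = ᶜ of { ω₂, ω₅ }
  (now 8)
Iteration 2. New:
  { ω₁, ω₃ }  = { ω₃ } ∪ { ω₁ }
  { ω₁, ω₂, ω₅ }  = { ω₂, ω₅ } ∪ { ω₁ }
  { ω₂, ω₃, ω₅ }  = { ω₃ } ∪ { ω₂, ω₅ }
  (now 11)
Iteration 3 (4 new):
  { ω₁, ω₄ }  = ᶜ of { ω₂, ω₃, ω₅ }
  { ω₃, ω₄ }  = ᶜ of { ω₁, ω₂, ω₅ }
  { ω₂, ω₄, ω₅ }  = ᶜ of { ω₁, ω₃ }
  { ω₁, ω₂, ω₃, ω₅ }  = { ω₃ } ∪ { ω₁, ω₂, ω₅ }
  (now 15)
Iteration 4 (1 new):
  { ω₄ }  = ᶜ of { ω₁, ω₂, ω₃, ω₅ }
  (now 16)
Iteration 5: no new sets; the family is a σ-algebra.

Therefore σ(𝒞) = { ∅, { ω₁ }, { ω₃ }, { ω₄ }, { ω₁, ω₃ }, { ω₁, ω₄ }, { ω₂, ω₅ }, { ω₃, ω₄ }, { ω₁, ω₂, ω₅ }, { ω₁, ω₃, ω₄ }, { ω₂, ω₃, ω₅ }, { ω₂, ω₄, ω₅ }, { ω₁, ω₂, ω₃, ω₅ }, { ω₁, ω₂, ω₄, ω₅ }, { ω₂, ω₃, ω₄, ω₅ }, S } (|σ(𝒞)| = 16).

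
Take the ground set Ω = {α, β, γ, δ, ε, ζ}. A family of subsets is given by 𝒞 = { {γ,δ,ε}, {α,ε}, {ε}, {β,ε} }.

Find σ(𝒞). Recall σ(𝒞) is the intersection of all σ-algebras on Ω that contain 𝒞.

Begin from { ∅, {ε}, {α,ε}, {β,ε}, {γ,δ,ε}, Ω } (that is, 𝒞 plus ∅ and Ω).
Pass 1 adds 7:
  {α,β,ε}  = {β,ε} ∪ {α,ε}
  {α,β,ζ}  = ᶜ of {γ,δ,ε}
  {α,γ,δ,ε}  = {γ,δ,ε} ∪ {α,ε}
  {α,γ,δ,ζ}  = ᶜ of {β,ε}
  {β,γ,δ,ε}  = {β,ε} ∪ {γ,δ,ε}
  {β,γ,δ,ζ}  = ᶜ of {α,ε}
  {α,β,γ,δ,ζ}  = ᶜ of {ε}
  (now 13)
Pass 2. New:
  {α,ζ}  = ᶜ of {β,γ,δ,ε}
  {β,ζ}  = ᶜ of {α,γ,δ,ε}
  {γ,δ,ζ}  = ᶜ of {α,β,ε}
  {α,β,ε,ζ}  = {β,ε} ∪ {α,β,ζ}
  {α,β,γ,δ,ε}  = {β,ε} ∪ {α,γ,δ,ε}
  {α,γ,δ,ε,ζ}  = {γ,δ,ε} ∪ {α,γ,δ,ζ}
  {β,γ,δ,ε,ζ}  = {β,ε} ∪ {β,γ,δ,ζ}
  (now 20)
Pass 3: +7 →
  {α}  = ᶜ of {β,γ,δ,ε,ζ}
  {β}  = ᶜ of {α,γ,δ,ε,ζ}
  {ζ}  = ᶜ of {α,β,γ,δ,ε}
  {γ,δ}  = ᶜ of {α,β,ε,ζ}
  {α,ε,ζ}  = {α,ζ} ∪ {α,ε}
  {β,ε,ζ}  = {β,ε} ∪ {β,ζ}
  {γ,δ,ε,ζ}  = {γ,δ,ε} ∪ {γ,δ,ζ}
  (now 27)
Pass 4. New:
  {α,β}  = ᶜ of {γ,δ,ε,ζ}
  {ε,ζ}  = {ζ} ∪ {ε}
  {α,γ,δ}  = ᶜ of {β,ε,ζ}
  {β,γ,δ}  = ᶜ of {α,ε,ζ}
  (now 31)
Pass 5: 1 new —
  {α,β,γ,δ}  = ᶜ of {ε,ζ}
  (now 32)
Pass 6: already closed under ᶜ and ∪.

Hence σ(𝒞) has 32 members: { ∅, {α}, {β}, {ε}, {ζ}, {α,β}, {α,ε}, {α,ζ}, {β,ε}, {β,ζ}, {γ,δ}, {ε,ζ}, {α,β,ε}, {α,β,ζ}, {α,γ,δ}, {α,ε,ζ}, {β,γ,δ}, {β,ε,ζ}, {γ,δ,ε}, {γ,δ,ζ}, {α,β,γ,δ}, {α,β,ε,ζ}, {α,γ,δ,ε}, {α,γ,δ,ζ}, {β,γ,δ,ε}, {β,γ,δ,ζ}, {γ,δ,ε,ζ}, {α,β,γ,δ,ε}, {α,β,γ,δ,ζ}, {α,γ,δ,ε,ζ}, {β,γ,δ,ε,ζ}, Ω }.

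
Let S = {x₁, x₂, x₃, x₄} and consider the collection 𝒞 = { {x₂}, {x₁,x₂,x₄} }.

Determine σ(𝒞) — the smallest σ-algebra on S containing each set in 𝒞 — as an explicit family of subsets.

Answer: σ(𝒞) = { ∅, {x₂}, {x₃}, {x₁,x₄}, {x₂,x₃}, {x₁,x₂,x₄}, {x₁,x₃,x₄}, S }

Working:
Begin from { ∅, {x₂}, {x₁,x₂,x₄}, S } (that is, 𝒞 plus ∅ and S).
Round 1 (2 new):
  {x₃}  = {x₁,x₂,x₄}ᶜ
  {x₁,x₃,x₄}  = {x₂}ᶜ
  (now 6)
Round 2. New:
  {x₂,x₃}  = {x₃} ∪ {x₂}
  (now 7)
Round 3: +1 →
  {x₁,x₄}  = {x₂,x₃}ᶜ
  (now 8)
Round 4: no new sets; the family is a σ-algebra.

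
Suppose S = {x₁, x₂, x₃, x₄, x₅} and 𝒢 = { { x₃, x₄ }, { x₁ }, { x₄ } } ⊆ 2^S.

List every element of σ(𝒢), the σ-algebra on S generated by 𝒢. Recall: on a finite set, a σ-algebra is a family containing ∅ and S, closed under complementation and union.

Seed the family with 𝒢 together with ∅ and S: { ∅, { x₁ }, { x₄ }, { x₃, x₄ }, S }.
Step 1 adds 5:
  { x₁, x₄ }  = { x₄ } ∪ { x₁ }
  { x₁, x₂, x₅ }  = ᶜ of { x₃, x₄ }
  { x₁, x₃, x₄ }  = { x₃, x₄ } ∪ { x₁ }
  { x₁, x₂, x₃, x₅ }  = ᶜ of { x₄ }
  { x₂, x₃, x₄, x₅ }  = ᶜ of { x₁ }
  — 10 sets.
Step 2 (3 new):
  { x₂, x₅ }  = ᶜ of { x₁, x₃, x₄ }
  { x₂, x₃, x₅ }  = ᶜ of { x₁, x₄ }
  { x₁, x₂, x₄, x₅ }  = { x₁, x₂, x₅ } ∪ { x₁, x₄ }
  — 13 sets.
Step 3: 2 new —
  { x₃ }  = ᶜ of { x₁, x₂, x₄, x₅ }
  { x₂, x₄, x₅ }  = { x₂, x₅ } ∪ { x₄ }
  — 15 sets.
Step 4: +1 →
  { x₁, x₃ }  = ᶜ of { x₂, x₄, x₅ }
  — 16 sets.
Step 5 adds nothing — fixpoint reached.

σ(𝒢) = { ∅, { x₁ }, { x₃ }, { x₄ }, { x₁, x₃ }, { x₁, x₄ }, { x₂, x₅ }, { x₃, x₄ }, { x₁, x₂, x₅ }, { x₁, x₃, x₄ }, { x₂, x₃, x₅ }, { x₂, x₄, x₅ }, { x₁, x₂, x₃, x₅ }, { x₁, x₂, x₄, x₅ }, { x₂, x₃, x₄, x₅ }, S }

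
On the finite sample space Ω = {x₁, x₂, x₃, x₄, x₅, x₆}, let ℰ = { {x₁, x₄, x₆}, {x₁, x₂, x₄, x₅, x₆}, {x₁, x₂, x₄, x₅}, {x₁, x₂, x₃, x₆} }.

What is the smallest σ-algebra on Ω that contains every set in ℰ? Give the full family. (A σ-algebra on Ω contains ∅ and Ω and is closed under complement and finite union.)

σ(ℰ) (64 sets): { {}, {x₁}, {x₂}, {x₃}, {x₄}, {x₅}, {x₆}, {x₁, x₂}, {x₁, x₃}, {x₁, x₄}, {x₁, x₅}, {x₁, x₆}, {x₂, x₃}, {x₂, x₄}, {x₂, x₅}, {x₂, x₆}, {x₃, x₄}, {x₃, x₅}, {x₃, x₆}, {x₄, x₅}, {x₄, x₆}, {x₅, x₆}, {x₁, x₂, x₃}, {x₁, x₂, x₄}, {x₁, x₂, x₅}, {x₁, x₂, x₆}, {x₁, x₃, x₄}, {x₁, x₃, x₅}, {x₁, x₃, x₆}, {x₁, x₄, x₅}, {x₁, x₄, x₆}, {x₁, x₅, x₆}, {x₂, x₃, x₄}, {x₂, x₃, x₅}, {x₂, x₃, x₆}, {x₂, x₄, x₅}, {x₂, x₄, x₆}, {x₂, x₅, x₆}, {x₃, x₄, x₅}, {x₃, x₄, x₆}, {x₃, x₅, x₆}, {x₄, x₅, x₆}, {x₁, x₂, x₃, x₄}, {x₁, x₂, x₃, x₅}, {x₁, x₂, x₃, x₆}, {x₁, x₂, x₄, x₅}, {x₁, x₂, x₄, x₆}, {x₁, x₂, x₅, x₆}, {x₁, x₃, x₄, x₅}, {x₁, x₃, x₄, x₆}, {x₁, x₃, x₅, x₆}, {x₁, x₄, x₅, x₆}, {x₂, x₃, x₄, x₅}, {x₂, x₃, x₄, x₆}, {x₂, x₃, x₅, x₆}, {x₂, x₄, x₅, x₆}, {x₃, x₄, x₅, x₆}, {x₁, x₂, x₃, x₄, x₅}, {x₁, x₂, x₃, x₄, x₆}, {x₁, x₂, x₃, x₅, x₆}, {x₁, x₂, x₄, x₅, x₆}, {x₁, x₃, x₄, x₅, x₆}, {x₂, x₃, x₄, x₅, x₆}, Ω }

Check:
Initial family (6 sets): { {}, {x₁, x₄, x₆}, {x₁, x₂, x₃, x₆}, {x₁, x₂, x₄, x₅}, {x₁, x₂, x₄, x₅, x₆}, Ω }.
Step 1 (5 new):
  {x₃}  = Ω∖{x₁, x₂, x₄, x₅, x₆}
  {x₃, x₆}  = Ω∖{x₁, x₂, x₄, x₅}
  {x₄, x₅}  = Ω∖{x₁, x₂, x₃, x₆}
  {x₂, x₃, x₅}  = Ω∖{x₁, x₄, x₆}
  {x₁, x₂, x₃, x₄, x₆}  = {x₁, x₄, x₆} ∪ {x₁, x₂, x₃, x₆}
  [11 total]
Step 2 (9 new):
  {x₅}  = Ω∖{x₁, x₂, x₃, x₄, x₆}
  {x₃, x₄, x₅}  = {x₄, x₅} ∪ {x₃}
  {x₁, x₃, x₄, x₆}  = {x₁, x₄, x₆} ∪ {x₃}
  {x₁, x₄, x₅, x₆}  = {x₁, x₄, x₆} ∪ {x₄, x₅}
  {x₂, x₃, x₄, x₅}  = {x₄, x₅} ∪ {x₂, x₃, x₅}
  {x₂, x₃, x₅, x₆}  = {x₂, x₃, x₅} ∪ {x₃, x₆}
  {x₃, x₄, x₅, x₆}  = {x₄, x₅} ∪ {x₃, x₆}
  {x₁, x₂, x₃, x₄, x₅}  = {x₁, x₂, x₄, x₅} ∪ {x₃}
  {x₁, x₂, x₃, x₅, x₆}  = {x₁, x₂, x₃, x₆} ∪ {x₂, x₃, x₅}
  [20 total]
Step 3 (12 new):
  {x₄}  = Ω∖{x₁, x₂, x₃, x₅, x₆}
  {x₆}  = Ω∖{x₁, x₂, x₃, x₄, x₅}
  {x₁, x₂}  = Ω∖{x₃, x₄, x₅, x₆}
  {x₁, x₄}  = Ω∖{x₂, x₃, x₅, x₆}
  {x₁, x₆}  = Ω∖{x₂, x₃, x₄, x₅}
  {x₂, x₃}  = Ω∖{x₁, x₄, x₅, x₆}
  {x₂, x₅}  = Ω∖{x₁, x₃, x₄, x₆}
  {x₃, x₅}  = {x₅} ∪ {x₃}
  {x₁, x₂, x₆}  = Ω∖{x₃, x₄, x₅}
  {x₃, x₅, x₆}  = {x₅} ∪ {x₃, x₆}
  {x₁, x₃, x₄, x₅, x₆}  = {x₃, x₄, x₅} ∪ {x₁, x₄, x₅, x₆}
  {x₂, x₃, x₄, x₅, x₆}  = {x₃, x₄, x₅} ∪ {x₂, x₃, x₅, x₆}
  [32 total]
Step 4 (24 new):
  {x₁}  = Ω∖{x₂, x₃, x₄, x₅, x₆}
  {x₂}  = Ω∖{x₁, x₃, x₄, x₅, x₆}
  {x₃, x₄}  = {x₃} ∪ {x₄}
  {x₄, x₆}  = {x₆} ∪ {x₄}
  {x₅, x₆}  = {x₆} ∪ {x₅}
  {x₁, x₂, x₃}  = {x₁, x₂} ∪ {x₃}
  {x₁, x₂, x₄}  = Ω∖{x₃, x₅, x₆}
  {x₁, x₂, x₅}  = {x₂, x₅} ∪ {x₁, x₂}
  {x₁, x₃, x₄}  = {x₃} ∪ {x₁, x₄}
  {x₁, x₃, x₆}  = {x₁, x₆} ∪ {x₃}
  {x₁, x₄, x₅}  = {x₅} ∪ {x₁, x₄}
  {x₁, x₅, x₆}  = {x₁, x₆} ∪ {x₅}
  {x₂, x₃, x₄}  = {x₂, x₃} ∪ {x₄}
  {x₂, x₃, x₆}  = {x₆} ∪ {x₂, x₃}
  {x₂, x₄, x₅}  = {x₂, x₅} ∪ {x₄, x₅}
  {x₂, x₅, x₆}  = {x₂, x₅} ∪ {x₆}
  {x₃, x₄, x₆}  = {x₃, x₆} ∪ {x₄}
  {x₄, x₅, x₆}  = {x₆} ∪ {x₄, x₅}
  {x₁, x₂, x₃, x₄}  = {x₂, x₃} ∪ {x₁, x₄}
  {x₁, x₂, x₃, x₅}  = {x₁, x₂} ∪ {x₂, x₃, x₅}
  {x₁, x₂, x₄, x₆}  = Ω∖{x₃, x₅}
  {x₁, x₂, x₅, x₆}  = {x₂, x₅} ∪ {x₁, x₆}
  {x₁, x₃, x₄, x₅}  = {x₃, x₄, x₅} ∪ {x₁, x₄}
  {x₁, x₃, x₅, x₆}  = {x₁, x₆} ∪ {x₃, x₅, x₆}
  [56 total]
Step 5: 8 new —
  {x₁, x₃}  = {x₃} ∪ {x₁}
  {x₁, x₅}  = {x₅} ∪ {x₁}
  {x₂, x₄}  = Ω∖{x₁, x₃, x₅, x₆}
  {x₂, x₆}  = Ω∖{x₁, x₃, x₄, x₅}
  {x₁, x₃, x₅}  = {x₃, x₅} ∪ {x₁}
  {x₂, x₄, x₆}  = {x₂} ∪ {x₄, x₆}
  {x₂, x₃, x₄, x₆}  = {x₃, x₄} ∪ {x₂, x₃, x₆}
  {x₂, x₄, x₅, x₆}  = {x₂, x₅} ∪ {x₄, x₆}
  [64 total]
Step 6: already closed under ᶜ and ∪.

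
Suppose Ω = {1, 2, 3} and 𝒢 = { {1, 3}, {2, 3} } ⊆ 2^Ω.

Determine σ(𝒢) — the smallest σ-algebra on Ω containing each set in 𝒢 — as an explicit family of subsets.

Seed the family with 𝒢 together with ∅ and Ω: { {}, {1, 3}, {2, 3}, Ω }.
Iteration 1 (2 new):
  {1}  = Ω∖{2, 3}
  {2}  = Ω∖{1, 3}
Iteration 2: 1 new —
  {1, 2}  = {2} ∪ {1}
Iteration 3. New:
  {3}  = Ω∖{1, 2}
After Iteration 4 the family is unchanged; done.

σ(𝒢) = { {}, {1}, {2}, {3}, {1, 2}, {1, 3}, {2, 3}, Ω }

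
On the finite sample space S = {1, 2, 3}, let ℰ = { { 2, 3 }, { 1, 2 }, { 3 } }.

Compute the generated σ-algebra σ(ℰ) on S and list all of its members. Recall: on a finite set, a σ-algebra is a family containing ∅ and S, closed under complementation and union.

Initial family (5 sets): { ∅, { 3 }, { 1, 2 }, { 2, 3 }, S }.
Step 1. New:
  { 1 }  = ᶜ of { 2, 3 }
Step 2 adds 1:
  { 1, 3 }  = { 3 } ∪ { 1 }
Step 3 adds 1:
  { 2 }  = ᶜ of { 1, 3 }
Step 4: stable.

|σ(ℰ)| = 8.  σ(ℰ) = { ∅, { 1 }, { 2 }, { 3 }, { 1, 2 }, { 1, 3 }, { 2, 3 }, S }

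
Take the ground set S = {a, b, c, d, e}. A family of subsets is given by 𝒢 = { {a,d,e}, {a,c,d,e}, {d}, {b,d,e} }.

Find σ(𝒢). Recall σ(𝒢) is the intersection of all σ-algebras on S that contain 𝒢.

|σ(𝒢)| = 32.  σ(𝒢) = { {}, {a}, {b}, {c}, {d}, {e}, {a,b}, {a,c}, {a,d}, {a,e}, {b,c}, {b,d}, {b,e}, {c,d}, {c,e}, {d,e}, {a,b,c}, {a,b,d}, {a,b,e}, {a,c,d}, {a,c,e}, {a,d,e}, {b,c,d}, {b,c,e}, {b,d,e}, {c,d,e}, {a,b,c,d}, {a,b,c,e}, {a,b,d,e}, {a,c,d,e}, {b,c,d,e}, S }

Check:
Seed the family with 𝒢 together with ∅ and S: { {}, {d}, {a,d,e}, {b,d,e}, {a,c,d,e}, S }.
Iteration 1: 5 new —
  {b}  = complement {a,c,d,e}
  {a,c}  = complement {b,d,e}
  {b,c}  = complement {a,d,e}
  {a,b,c,e}  = complement {d}
  {a,b,d,e}  = {a,d,e} ∪ {b,d,e}
  (now 11)
Iteration 2 adds 6:
  {c}  = complement {a,b,d,e}
  {b,d}  = {b} ∪ {d}
  {a,b,c}  = {b} ∪ {a,c}
  {a,c,d}  = {a,c} ∪ {d}
  {b,c,d}  = {b,c} ∪ {d}
  {b,c,d,e}  = {b,c} ∪ {b,d,e}
  (now 17)
Iteration 3. New:
  {a}  = complement {b,c,d,e}
  {a,e}  = complement {b,c,d}
  {b,e}  = complement {a,c,d}
  {c,d}  = {c} ∪ {d}
  {d,e}  = complement {a,b,c}
  {a,c,e}  = complement {b,d}
  {a,b,c,d}  = {a,c,d} ∪ {b,c}
  (now 24)
Iteration 4: 7 new —
  {e}  = complement {a,b,c,d}
  {a,b}  = {b} ∪ {a}
  {a,d}  = {d} ∪ {a}
  {a,b,d}  = {b,d} ∪ {a}
  {a,b,e}  = complement {c,d}
  {b,c,e}  = {b,e} ∪ {c}
  {c,d,e}  = {c,d} ∪ {d,e}
  (now 31)
Iteration 5: 1 new —
  {c,e}  = complement {a,b,d}
  (now 32)
After Iteration 6 the family is unchanged; done.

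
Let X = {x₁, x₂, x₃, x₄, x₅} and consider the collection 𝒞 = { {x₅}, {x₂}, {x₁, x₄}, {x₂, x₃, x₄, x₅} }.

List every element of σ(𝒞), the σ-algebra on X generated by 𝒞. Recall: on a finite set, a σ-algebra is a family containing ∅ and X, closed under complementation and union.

σ(𝒞) (32 sets): { {}, {x₁}, {x₂}, {x₃}, {x₄}, {x₅}, {x₁, x₂}, {x₁, x₃}, {x₁, x₄}, {x₁, x₅}, {x₂, x₃}, {x₂, x₄}, {x₂, x₅}, {x₃, x₄}, {x₃, x₅}, {x₄, x₅}, {x₁, x₂, x₃}, {x₁, x₂, x₄}, {x₁, x₂, x₅}, {x₁, x₃, x₄}, {x₁, x₃, x₅}, {x₁, x₄, x₅}, {x₂, x₃, x₄}, {x₂, x₃, x₅}, {x₂, x₄, x₅}, {x₃, x₄, x₅}, {x₁, x₂, x₃, x₄}, {x₁, x₂, x₃, x₅}, {x₁, x₂, x₄, x₅}, {x₁, x₃, x₄, x₅}, {x₂, x₃, x₄, x₅}, X }

Working:
Take S₀ = 𝒞 ∪ {∅, X} = { {}, {x₂}, {x₅}, {x₁, x₄}, {x₂, x₃, x₄, x₅}, X }.
Iteration 1 adds 7:
  {x₁}  = complement {x₂, x₃, x₄, x₅}
  {x₂, x₅}  = {x₂} ∪ {x₅}
  {x₁, x₂, x₄}  = {x₁, x₄} ∪ {x₂}
  {x₁, x₄, x₅}  = {x₁, x₄} ∪ {x₅}
  {x₂, x₃, x₅}  = complement {x₁, x₄}
  {x₁, x₂, x₃, x₄}  = complement {x₅}
  {x₁, x₃, x₄, x₅}  = complement {x₂}
  [13 total]
Iteration 2: +8 →
  {x₁, x₂}  = {x₂} ∪ {x₁}
  {x₁, x₅}  = {x₅} ∪ {x₁}
  {x₂, x₃}  = complement {x₁, x₄, x₅}
  {x₃, x₅}  = complement {x₁, x₂, x₄}
  {x₁, x₂, x₅}  = {x₂, x₅} ∪ {x₁}
  {x₁, x₃, x₄}  = complement {x₂, x₅}
  {x₁, x₂, x₃, x₅}  = {x₂, x₃, x₅} ∪ {x₁}
  {x₁, x₂, x₄, x₅}  = {x₁, x₄, x₅} ∪ {x₂, x₅}
  [21 total]
Iteration 3. New:
  {x₃}  = complement {x₁, x₂, x₄, x₅}
  {x₄}  = complement {x₁, x₂, x₃, x₅}
  {x₃, x₄}  = complement {x₁, x₂, x₅}
  {x₁, x₂, x₃}  = {x₁, x₂} ∪ {x₂, x₃}
  {x₁, x₃, x₅}  = {x₁, x₅} ∪ {x₃, x₅}
  {x₂, x₃, x₄}  = complement {x₁, x₅}
  {x₃, x₄, x₅}  = complement {x₁, x₂}
  [28 total]
Iteration 4: +4 →
  {x₁, x₃}  = {x₃} ∪ {x₁}
  {x₂, x₄}  = complement {x₁, x₃, x₅}
  {x₄, x₅}  = complement {x₁, x₂, x₃}
  {x₂, x₄, x₅}  = {x₂, x₅} ∪ {x₄}
  [32 total]
Iteration 5 adds nothing — fixpoint reached.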